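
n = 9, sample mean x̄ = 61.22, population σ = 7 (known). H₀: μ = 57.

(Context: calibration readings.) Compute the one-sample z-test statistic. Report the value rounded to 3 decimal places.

test statistic = 1.809

SE = σ/√n = 7/√9 = 2.3333
z = (x̄−μ₀)/SE = (61.22−57)/2.3333 = 1.8086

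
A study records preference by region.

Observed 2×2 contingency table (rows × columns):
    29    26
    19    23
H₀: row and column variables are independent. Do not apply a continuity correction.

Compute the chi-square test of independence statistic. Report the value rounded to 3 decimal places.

Row totals [55, 42], col totals [48, 49], n=97
χ² = (29−27.22)²/27.22 + (26−27.78)²/27.78 + (19−20.78)²/20.78 + (23−21.22)²/21.22 = 0.5343
df = 1

test statistic = 0.534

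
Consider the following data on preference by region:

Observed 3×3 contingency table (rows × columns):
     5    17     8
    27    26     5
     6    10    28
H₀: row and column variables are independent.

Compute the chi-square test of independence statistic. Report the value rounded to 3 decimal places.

test statistic = 41.700

Row totals [30, 58, 44], col totals [38, 53, 41], n=132
χ² = (5−8.64)²/8.64 + (17−12.05)²/12.05 + (8−9.32)²/9.32 + (27−16.70)²/16.70 + (26−23.29)²/23.29 + (5−18.02)²/18.02 + (6−12.67)²/12.67 + (10−17.67)²/17.67 + (28−13.67)²/13.67 = 41.7001
df = 4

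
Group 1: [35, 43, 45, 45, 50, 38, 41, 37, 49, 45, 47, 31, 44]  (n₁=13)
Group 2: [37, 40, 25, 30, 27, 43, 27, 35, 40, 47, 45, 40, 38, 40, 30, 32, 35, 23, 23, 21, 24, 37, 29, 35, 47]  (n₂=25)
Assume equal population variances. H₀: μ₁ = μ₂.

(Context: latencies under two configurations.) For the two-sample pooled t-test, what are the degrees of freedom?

degrees of freedom = 36

df = n₁ + n₂ − 2 = 13 + 25 − 2 = 36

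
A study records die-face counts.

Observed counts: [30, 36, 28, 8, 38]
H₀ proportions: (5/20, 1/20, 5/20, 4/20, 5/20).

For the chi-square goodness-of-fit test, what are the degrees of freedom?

degrees of freedom = 4

df = k − 1 = 5 − 1 = 4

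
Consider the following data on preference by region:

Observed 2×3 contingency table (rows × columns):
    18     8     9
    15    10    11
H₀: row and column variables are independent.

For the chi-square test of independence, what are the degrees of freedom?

degrees of freedom = 2

df = (r−1)(c−1) = (2−1)·(3−1) = 2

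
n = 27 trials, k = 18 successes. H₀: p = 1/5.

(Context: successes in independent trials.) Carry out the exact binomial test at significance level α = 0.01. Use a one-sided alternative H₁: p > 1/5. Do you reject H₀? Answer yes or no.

reject H₀: yes

Exact binomial: n=27, k=18, p₀=1/5=0.2000
P(X≥18) from Σ C(n,i)·p₀^i·(1−p₀)^(n−i)
p-value (one-sided, H₁ greater) = 0.00000
At α=0.01: p < α → reject H₀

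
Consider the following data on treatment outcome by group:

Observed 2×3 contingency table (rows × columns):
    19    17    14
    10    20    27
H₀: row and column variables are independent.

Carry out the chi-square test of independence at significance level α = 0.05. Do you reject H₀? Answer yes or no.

Row totals [50, 57], col totals [29, 37, 41], n=107
χ² = (19−13.55)²/13.55 + (17−17.29)²/17.29 + (14−19.16)²/19.16 + (10−15.45)²/15.45 + (20−19.71)²/19.71 + (27−21.84)²/21.84 = 6.7292
df = 2
p-value (upper-tail) = 0.03458
At α=0.05: p < α → reject H₀

reject H₀: yes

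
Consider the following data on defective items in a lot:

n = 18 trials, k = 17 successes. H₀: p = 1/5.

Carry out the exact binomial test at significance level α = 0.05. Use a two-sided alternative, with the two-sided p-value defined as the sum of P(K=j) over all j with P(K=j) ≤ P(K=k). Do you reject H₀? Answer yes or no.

reject H₀: yes

Exact binomial: n=18, k=17, p₀=1/5=0.2000
P(X=j) = C(n,j)·p₀^j·(1−p₀)^(n−j); p = Σ P(X=j) over j with P(X=j) ≤ P(X=17)
p-value (two-sided) = 0.00000
At α=0.05: p < α → reject H₀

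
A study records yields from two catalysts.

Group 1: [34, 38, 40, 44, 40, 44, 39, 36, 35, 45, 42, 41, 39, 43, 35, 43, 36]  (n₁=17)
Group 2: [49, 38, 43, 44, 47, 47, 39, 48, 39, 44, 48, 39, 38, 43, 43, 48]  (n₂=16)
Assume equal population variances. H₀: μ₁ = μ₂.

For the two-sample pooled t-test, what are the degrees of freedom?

df = n₁ + n₂ − 2 = 17 + 16 − 2 = 31

degrees of freedom = 31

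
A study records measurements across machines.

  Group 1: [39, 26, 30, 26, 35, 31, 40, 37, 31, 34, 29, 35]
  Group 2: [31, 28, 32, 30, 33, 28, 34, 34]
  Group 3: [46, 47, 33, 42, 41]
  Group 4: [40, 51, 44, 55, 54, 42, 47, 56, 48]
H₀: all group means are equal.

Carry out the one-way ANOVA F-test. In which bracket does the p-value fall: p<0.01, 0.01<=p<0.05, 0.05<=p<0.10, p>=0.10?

Group means [32.75, 31.25, 41.80, 48.56], grand mean 37.912
SSB = Σnᵢ(x̄ᵢ−x̄)² = 1769.963; SSW = ΣΣ(x−x̄ᵢ)² = 676.772
MSB = 1769.963/3 = 589.9877; MSW = 676.772/30 = 22.5591
F = MSB/MSW = 26.1530
df = (3, 30)
p-value (upper-tail) = 0.00000
→ bracket: p<0.01

p-value bracket: p<0.01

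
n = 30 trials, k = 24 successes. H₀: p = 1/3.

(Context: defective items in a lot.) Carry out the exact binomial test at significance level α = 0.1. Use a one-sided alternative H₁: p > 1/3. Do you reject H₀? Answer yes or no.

reject H₀: yes

Exact binomial: n=30, k=24, p₀=1/3=0.3333
P(X≥24) from Σ C(n,i)·p₀^i·(1−p₀)^(n−i)
p-value (one-sided, H₁ greater) = 0.00000
At α=0.1: p < α → reject H₀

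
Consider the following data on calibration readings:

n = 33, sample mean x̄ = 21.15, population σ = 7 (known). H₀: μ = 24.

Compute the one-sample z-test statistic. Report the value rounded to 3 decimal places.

test statistic = -2.339

SE = σ/√n = 7/√33 = 1.2185
z = (x̄−μ₀)/SE = (21.15−24)/1.2185 = -2.3389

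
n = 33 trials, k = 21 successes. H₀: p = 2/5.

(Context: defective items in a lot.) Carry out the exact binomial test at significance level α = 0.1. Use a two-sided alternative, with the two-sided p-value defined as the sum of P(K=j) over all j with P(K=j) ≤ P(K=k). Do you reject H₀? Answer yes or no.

Exact binomial: n=33, k=21, p₀=2/5=0.4000
P(X=j) = C(n,j)·p₀^j·(1−p₀)^(n−j); p = Σ P(X=j) over j with P(X=j) ≤ P(X=21)
p-value (two-sided) = 0.00714
At α=0.1: p < α → reject H₀

reject H₀: yes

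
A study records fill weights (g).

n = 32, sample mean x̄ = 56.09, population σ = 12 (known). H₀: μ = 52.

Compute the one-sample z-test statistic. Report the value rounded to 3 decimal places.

test statistic = 1.928

SE = σ/√n = 12/√32 = 2.1213
z = (x̄−μ₀)/SE = (56.09−52)/2.1213 = 1.9280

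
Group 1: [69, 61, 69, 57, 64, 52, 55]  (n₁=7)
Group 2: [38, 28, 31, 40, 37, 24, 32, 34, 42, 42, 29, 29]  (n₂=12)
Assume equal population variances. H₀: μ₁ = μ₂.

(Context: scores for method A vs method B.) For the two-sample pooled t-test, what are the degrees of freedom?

df = n₁ + n₂ − 2 = 7 + 12 − 2 = 17

degrees of freedom = 17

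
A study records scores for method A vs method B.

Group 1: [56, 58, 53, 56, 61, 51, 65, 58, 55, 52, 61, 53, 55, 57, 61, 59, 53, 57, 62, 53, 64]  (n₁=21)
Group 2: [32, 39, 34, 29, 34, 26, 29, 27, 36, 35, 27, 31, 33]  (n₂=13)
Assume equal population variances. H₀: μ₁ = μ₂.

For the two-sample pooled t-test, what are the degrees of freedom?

df = n₁ + n₂ − 2 = 21 + 13 − 2 = 32

degrees of freedom = 32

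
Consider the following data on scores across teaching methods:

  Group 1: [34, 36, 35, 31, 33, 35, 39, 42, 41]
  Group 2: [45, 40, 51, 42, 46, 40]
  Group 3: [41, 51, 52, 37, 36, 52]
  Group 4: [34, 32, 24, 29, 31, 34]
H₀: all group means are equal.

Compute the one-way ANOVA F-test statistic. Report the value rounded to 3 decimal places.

Group means [36.22, 44.00, 44.83, 30.67], grand mean 38.630
SSB = Σnᵢ(x̄ᵢ−x̄)² = 836.574; SSW = ΣΣ(x−x̄ᵢ)² = 565.722
MSB = 836.574/3 = 278.8580; MSW = 565.722/23 = 24.5966
F = MSB/MSW = 11.3373
df = (3, 23)

test statistic = 11.337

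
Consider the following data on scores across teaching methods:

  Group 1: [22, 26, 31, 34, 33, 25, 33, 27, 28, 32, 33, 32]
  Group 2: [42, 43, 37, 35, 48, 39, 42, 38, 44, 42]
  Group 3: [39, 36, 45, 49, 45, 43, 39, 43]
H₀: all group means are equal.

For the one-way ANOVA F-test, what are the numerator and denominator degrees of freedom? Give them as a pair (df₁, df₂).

degrees of freedom = [2, 27]

k = 3 groups, N = 30 total
df = (k−1, N−k) = (3−1, 30−3) = (2, 27)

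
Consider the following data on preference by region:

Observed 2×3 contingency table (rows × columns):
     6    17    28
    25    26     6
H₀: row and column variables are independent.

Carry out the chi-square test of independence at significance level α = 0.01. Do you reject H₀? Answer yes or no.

Row totals [51, 57], col totals [31, 43, 34], n=108
χ² = (6−14.64)²/14.64 + (17−20.31)²/20.31 + (28−16.06)²/16.06 + (25−16.36)²/16.36 + (26−22.69)²/22.69 + (6−17.94)²/17.94 = 27.5158
df = 2
p-value (upper-tail) = 0.00000
At α=0.01: p < α → reject H₀

reject H₀: yes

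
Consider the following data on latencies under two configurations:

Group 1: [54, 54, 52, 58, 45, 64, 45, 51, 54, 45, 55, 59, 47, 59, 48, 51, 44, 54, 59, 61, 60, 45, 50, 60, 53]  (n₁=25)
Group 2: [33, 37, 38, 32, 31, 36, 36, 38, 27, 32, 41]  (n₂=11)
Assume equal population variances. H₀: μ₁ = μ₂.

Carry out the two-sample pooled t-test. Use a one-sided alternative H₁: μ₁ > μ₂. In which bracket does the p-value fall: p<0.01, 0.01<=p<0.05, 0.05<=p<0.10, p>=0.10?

p-value bracket: p<0.01

x̄₁=53.080, s₁=5.916, n₁=25
x̄₂=34.636, s₂=4.007, n₂=11
s_p² = [24·5.916² + 10·4.007²]/34 = 29.4231
SE = √(s_p²·(1/25+1/11)) = 1.9626
t = (53.080−34.636)/1.9626 = 9.3976
df = 34
p-value (one-sided, H₁ greater) = 0.00000
→ bracket: p<0.01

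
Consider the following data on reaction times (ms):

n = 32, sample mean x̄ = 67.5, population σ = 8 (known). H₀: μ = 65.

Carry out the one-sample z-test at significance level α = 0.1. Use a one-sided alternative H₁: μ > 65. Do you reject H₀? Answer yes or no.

SE = σ/√n = 8/√32 = 1.4142
z = (x̄−μ₀)/SE = (67.5−65)/1.4142 = 1.7678
p-value (one-sided, H₁ greater) = 0.03855
At α=0.1: p < α → reject H₀

reject H₀: yes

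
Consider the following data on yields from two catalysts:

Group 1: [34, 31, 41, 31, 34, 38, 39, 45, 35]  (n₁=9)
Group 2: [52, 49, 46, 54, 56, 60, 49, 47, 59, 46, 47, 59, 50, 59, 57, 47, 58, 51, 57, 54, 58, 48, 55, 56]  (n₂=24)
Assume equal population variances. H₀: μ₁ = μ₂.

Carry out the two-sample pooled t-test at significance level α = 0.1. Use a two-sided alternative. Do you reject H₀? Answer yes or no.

x̄₁=36.444, s₁=4.693, n₁=9
x̄₂=53.083, s₂=4.845, n₂=24
s_p² = [8·4.693² + 23·4.845²]/31 = 23.0986
SE = √(s_p²·(1/9+1/24)) = 1.8785
t = (36.444−53.083)/1.8785 = -8.8573
df = 31
p-value (two-sided) = 0.00000
At α=0.1: p < α → reject H₀

reject H₀: yes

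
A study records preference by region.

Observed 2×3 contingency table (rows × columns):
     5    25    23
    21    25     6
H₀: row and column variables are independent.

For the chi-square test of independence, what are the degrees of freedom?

degrees of freedom = 2

df = (r−1)(c−1) = (2−1)·(3−1) = 2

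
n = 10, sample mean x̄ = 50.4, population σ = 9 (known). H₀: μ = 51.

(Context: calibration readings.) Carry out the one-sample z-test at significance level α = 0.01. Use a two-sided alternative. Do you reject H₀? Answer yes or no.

reject H₀: no

SE = σ/√n = 9/√10 = 2.8460
z = (x̄−μ₀)/SE = (50.4−51)/2.8460 = -0.2108
p-value (two-sided) = 0.83303
At α=0.01: p ≥ α → fail to reject H₀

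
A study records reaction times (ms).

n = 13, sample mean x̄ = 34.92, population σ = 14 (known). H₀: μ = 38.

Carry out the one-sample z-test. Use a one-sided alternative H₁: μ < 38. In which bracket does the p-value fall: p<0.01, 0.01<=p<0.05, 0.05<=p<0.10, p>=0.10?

p-value bracket: p>=0.10

SE = σ/√n = 14/√13 = 3.8829
z = (x̄−μ₀)/SE = (34.92−38)/3.8829 = -0.7932
p-value (one-sided, H₁ less) = 0.21382
→ bracket: p>=0.10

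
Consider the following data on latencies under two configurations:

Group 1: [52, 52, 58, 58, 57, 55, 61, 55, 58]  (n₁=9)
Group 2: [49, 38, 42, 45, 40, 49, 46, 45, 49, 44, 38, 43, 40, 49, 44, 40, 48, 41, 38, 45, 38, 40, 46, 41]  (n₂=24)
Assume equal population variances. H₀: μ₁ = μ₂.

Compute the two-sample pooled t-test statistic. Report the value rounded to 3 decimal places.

test statistic = 9.059

x̄₁=56.222, s₁=2.991, n₁=9
x̄₂=43.250, s₂=3.870, n₂=24
s_p² = [8·2.991² + 23·3.870²]/31 = 13.4211
SE = √(s_p²·(1/9+1/24)) = 1.4319
t = (56.222−43.250)/1.4319 = 9.0592
df = 31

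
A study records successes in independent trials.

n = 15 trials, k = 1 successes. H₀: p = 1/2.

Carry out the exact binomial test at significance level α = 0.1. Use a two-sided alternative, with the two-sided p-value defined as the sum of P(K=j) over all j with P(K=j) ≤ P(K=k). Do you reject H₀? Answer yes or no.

reject H₀: yes

Exact binomial: n=15, k=1, p₀=1/2=0.5000
P(X=j) = C(n,j)·p₀^j·(1−p₀)^(n−j); p = Σ P(X=j) over j with P(X=j) ≤ P(X=1)
p-value (two-sided) = 0.00098
At α=0.1: p < α → reject H₀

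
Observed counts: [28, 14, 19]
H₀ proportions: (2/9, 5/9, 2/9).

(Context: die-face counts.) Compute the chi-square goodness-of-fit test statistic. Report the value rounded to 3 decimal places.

test statistic = 29.251

n = 61; E_i = n·p_i = [13.56, 33.89, 13.56]
χ² = (28−13.56)²/13.56 + (14−33.89)²/33.89 + (19−13.56)²/13.56 = 29.2508
df = 2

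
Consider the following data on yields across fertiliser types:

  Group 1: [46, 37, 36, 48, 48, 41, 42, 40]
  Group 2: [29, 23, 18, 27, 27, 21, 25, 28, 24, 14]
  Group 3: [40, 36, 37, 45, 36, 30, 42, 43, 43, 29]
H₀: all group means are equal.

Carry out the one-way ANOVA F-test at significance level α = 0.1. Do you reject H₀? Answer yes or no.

reject H₀: yes

Group means [42.25, 23.60, 38.10], grand mean 34.107
SSB = Σnᵢ(x̄ᵢ−x̄)² = 1793.879; SSW = ΣΣ(x−x̄ᵢ)² = 630.800
MSB = 1793.879/2 = 896.9393; MSW = 630.800/25 = 25.2320
F = MSB/MSW = 35.5477
df = (2, 25)
p-value (upper-tail) = 0.00000
At α=0.1: p < α → reject H₀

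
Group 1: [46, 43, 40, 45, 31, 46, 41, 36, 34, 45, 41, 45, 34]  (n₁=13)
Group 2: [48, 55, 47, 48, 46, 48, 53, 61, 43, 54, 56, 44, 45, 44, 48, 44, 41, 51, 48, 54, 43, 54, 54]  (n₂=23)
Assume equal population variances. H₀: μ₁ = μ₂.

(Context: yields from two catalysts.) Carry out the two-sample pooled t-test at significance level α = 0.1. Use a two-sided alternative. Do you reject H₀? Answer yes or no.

reject H₀: yes

x̄₁=40.538, s₁=5.190, n₁=13
x̄₂=49.087, s₂=5.195, n₂=23
s_p² = [12·5.190² + 22·5.195²]/34 = 26.9723
SE = √(s_p²·(1/13+1/23)) = 1.8021
t = (40.538−49.087)/1.8021 = -4.7437
df = 34
p-value (two-sided) = 0.00004
At α=0.1: p < α → reject H₀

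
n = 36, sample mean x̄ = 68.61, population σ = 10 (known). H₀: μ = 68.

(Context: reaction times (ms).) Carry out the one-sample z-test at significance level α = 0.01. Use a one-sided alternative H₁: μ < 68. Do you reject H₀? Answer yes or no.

reject H₀: no

SE = σ/√n = 10/√36 = 1.6667
z = (x̄−μ₀)/SE = (68.61−68)/1.6667 = 0.3660
p-value (one-sided, H₁ less) = 0.64282
At α=0.01: p ≥ α → fail to reject H₀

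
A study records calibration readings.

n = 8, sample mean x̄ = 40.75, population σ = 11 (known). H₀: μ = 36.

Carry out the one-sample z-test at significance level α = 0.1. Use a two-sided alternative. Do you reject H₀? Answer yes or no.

SE = σ/√n = 11/√8 = 3.8891
z = (x̄−μ₀)/SE = (40.75−36)/3.8891 = 1.2214
p-value (two-sided) = 0.22195
At α=0.1: p ≥ α → fail to reject H₀

reject H₀: no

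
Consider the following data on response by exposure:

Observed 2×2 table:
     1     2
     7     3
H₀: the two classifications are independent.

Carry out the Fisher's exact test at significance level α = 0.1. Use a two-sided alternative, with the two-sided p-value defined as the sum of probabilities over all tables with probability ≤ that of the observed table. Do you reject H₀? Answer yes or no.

Margins: r₁=3, r₂=10, c₁=8, c₂=5, n=13
p_obs = C(3,1)·C(10,7)/C(13,8); sum pmf over tables with pmf ≤ p_obs
p-value (two-sided) = 0.51049
At α=0.1: p ≥ α → fail to reject H₀

reject H₀: no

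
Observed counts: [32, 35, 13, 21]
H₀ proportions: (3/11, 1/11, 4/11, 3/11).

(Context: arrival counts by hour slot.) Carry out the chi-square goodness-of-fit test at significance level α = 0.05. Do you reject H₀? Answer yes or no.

reject H₀: yes

n = 101; E_i = n·p_i = [27.55, 9.18, 36.73, 27.55]
χ² = (32−27.55)²/27.55 + (35−9.18)²/9.18 + (13−36.73)²/36.73 + (21−27.55)²/27.55 = 90.2021
df = 3
p-value (upper-tail) = 0.00000
At α=0.05: p < α → reject H₀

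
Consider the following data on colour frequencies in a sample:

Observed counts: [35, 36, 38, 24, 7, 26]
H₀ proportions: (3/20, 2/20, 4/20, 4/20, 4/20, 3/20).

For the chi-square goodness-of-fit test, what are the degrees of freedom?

degrees of freedom = 5

df = k − 1 = 6 − 1 = 5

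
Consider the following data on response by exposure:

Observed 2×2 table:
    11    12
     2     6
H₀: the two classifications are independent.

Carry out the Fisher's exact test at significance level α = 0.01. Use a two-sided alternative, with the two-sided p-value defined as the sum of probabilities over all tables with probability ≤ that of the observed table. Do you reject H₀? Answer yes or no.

reject H₀: no

Margins: r₁=23, r₂=8, c₁=13, c₂=18, n=31
p_obs = C(23,11)·C(8,2)/C(31,13); sum pmf over tables with pmf ≤ p_obs
p-value (two-sided) = 0.41203
At α=0.01: p ≥ α → fail to reject H₀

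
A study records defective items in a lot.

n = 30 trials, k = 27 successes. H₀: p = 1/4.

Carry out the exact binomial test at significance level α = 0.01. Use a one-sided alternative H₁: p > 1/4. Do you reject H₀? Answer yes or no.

reject H₀: yes

Exact binomial: n=30, k=27, p₀=1/4=0.2500
P(X≥27) from Σ C(n,i)·p₀^i·(1−p₀)^(n−i)
p-value (one-sided, H₁ greater) = 0.00000
At α=0.01: p < α → reject H₀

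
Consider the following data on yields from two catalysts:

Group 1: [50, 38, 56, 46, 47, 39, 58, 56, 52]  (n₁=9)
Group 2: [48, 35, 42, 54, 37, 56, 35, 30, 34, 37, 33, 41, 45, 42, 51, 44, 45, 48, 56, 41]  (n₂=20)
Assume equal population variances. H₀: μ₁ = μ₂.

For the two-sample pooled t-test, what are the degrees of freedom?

degrees of freedom = 27

df = n₁ + n₂ − 2 = 9 + 20 − 2 = 27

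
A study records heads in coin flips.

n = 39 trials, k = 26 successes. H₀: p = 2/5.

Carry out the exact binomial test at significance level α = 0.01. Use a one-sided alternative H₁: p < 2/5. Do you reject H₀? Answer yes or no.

reject H₀: no

Exact binomial: n=39, k=26, p₀=2/5=0.4000
P(X≤26) from Σ C(n,i)·p₀^i·(1−p₀)^(n−i)
p-value (one-sided, H₁ less) = 0.99979
At α=0.01: p ≥ α → fail to reject H₀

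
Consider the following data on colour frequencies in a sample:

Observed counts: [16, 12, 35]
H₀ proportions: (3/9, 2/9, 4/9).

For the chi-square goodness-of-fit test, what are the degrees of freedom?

degrees of freedom = 2

df = k − 1 = 3 − 1 = 2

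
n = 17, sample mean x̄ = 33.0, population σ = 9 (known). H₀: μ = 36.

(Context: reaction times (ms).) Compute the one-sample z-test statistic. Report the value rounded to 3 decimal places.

SE = σ/√n = 9/√17 = 2.1828
z = (x̄−μ₀)/SE = (33.0−36)/2.1828 = -1.3744

test statistic = -1.374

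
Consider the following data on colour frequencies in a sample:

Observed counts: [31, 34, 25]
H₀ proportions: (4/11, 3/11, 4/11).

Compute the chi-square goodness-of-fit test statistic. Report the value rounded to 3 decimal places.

n = 90; E_i = n·p_i = [32.73, 24.55, 32.73]
χ² = (31−32.73)²/32.73 + (34−24.55)²/24.55 + (25−32.73)²/32.73 = 5.5574
df = 2

test statistic = 5.557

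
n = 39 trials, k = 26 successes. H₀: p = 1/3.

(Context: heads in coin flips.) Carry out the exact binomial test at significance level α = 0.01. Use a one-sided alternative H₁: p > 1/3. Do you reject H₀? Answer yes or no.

reject H₀: yes

Exact binomial: n=39, k=26, p₀=1/3=0.3333
P(X≥26) from Σ C(n,i)·p₀^i·(1−p₀)^(n−i)
p-value (one-sided, H₁ greater) = 0.00002
At α=0.01: p < α → reject H₀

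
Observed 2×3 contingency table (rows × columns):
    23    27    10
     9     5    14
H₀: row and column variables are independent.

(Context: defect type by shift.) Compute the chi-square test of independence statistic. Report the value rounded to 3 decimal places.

Row totals [60, 28], col totals [32, 32, 24], n=88
χ² = (23−21.82)²/21.82 + (27−21.82)²/21.82 + (10−16.36)²/16.36 + (9−10.18)²/10.18 + (5−10.18)²/10.18 + (14−7.64)²/7.64 = 11.8468
df = 2

test statistic = 11.847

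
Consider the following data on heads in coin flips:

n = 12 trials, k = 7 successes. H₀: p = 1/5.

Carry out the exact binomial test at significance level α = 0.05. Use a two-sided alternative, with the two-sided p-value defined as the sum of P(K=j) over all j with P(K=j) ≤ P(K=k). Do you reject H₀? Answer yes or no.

Exact binomial: n=12, k=7, p₀=1/5=0.2000
P(X=j) = C(n,j)·p₀^j·(1−p₀)^(n−j); p = Σ P(X=j) over j with P(X=j) ≤ P(X=7)
p-value (two-sided) = 0.00390
At α=0.05: p < α → reject H₀

reject H₀: yes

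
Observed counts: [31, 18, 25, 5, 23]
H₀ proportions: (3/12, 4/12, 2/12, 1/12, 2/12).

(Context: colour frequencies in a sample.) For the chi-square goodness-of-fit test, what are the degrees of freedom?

df = k − 1 = 5 − 1 = 4

degrees of freedom = 4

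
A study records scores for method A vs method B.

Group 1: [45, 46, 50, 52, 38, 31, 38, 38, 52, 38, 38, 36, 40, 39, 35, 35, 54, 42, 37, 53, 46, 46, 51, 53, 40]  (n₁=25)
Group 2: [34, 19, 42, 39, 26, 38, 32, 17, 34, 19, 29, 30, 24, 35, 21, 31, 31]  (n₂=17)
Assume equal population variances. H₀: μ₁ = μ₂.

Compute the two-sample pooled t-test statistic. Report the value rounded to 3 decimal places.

x̄₁=42.920, s₁=6.904, n₁=25
x̄₂=29.471, s₂=7.468, n₂=17
s_p² = [24·6.904² + 16·7.468²]/40 = 50.9019
SE = √(s_p²·(1/25+1/17)) = 2.2428
t = (42.920−29.471)/2.2428 = 5.9966
df = 40

test statistic = 5.997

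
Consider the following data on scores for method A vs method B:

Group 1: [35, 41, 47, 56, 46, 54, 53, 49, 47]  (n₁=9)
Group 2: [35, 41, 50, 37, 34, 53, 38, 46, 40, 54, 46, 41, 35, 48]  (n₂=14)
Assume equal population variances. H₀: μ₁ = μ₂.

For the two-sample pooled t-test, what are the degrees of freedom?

degrees of freedom = 21

df = n₁ + n₂ − 2 = 9 + 14 − 2 = 21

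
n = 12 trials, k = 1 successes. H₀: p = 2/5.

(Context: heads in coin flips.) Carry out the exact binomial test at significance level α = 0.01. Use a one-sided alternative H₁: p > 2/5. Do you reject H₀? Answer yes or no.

Exact binomial: n=12, k=1, p₀=2/5=0.4000
P(X≥1) from Σ C(n,i)·p₀^i·(1−p₀)^(n−i)
p-value (one-sided, H₁ greater) = 0.99782
At α=0.01: p ≥ α → fail to reject H₀

reject H₀: no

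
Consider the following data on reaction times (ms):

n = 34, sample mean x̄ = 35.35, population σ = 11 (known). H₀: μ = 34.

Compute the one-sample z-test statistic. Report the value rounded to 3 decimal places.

test statistic = 0.716

SE = σ/√n = 11/√34 = 1.8865
z = (x̄−μ₀)/SE = (35.35−34)/1.8865 = 0.7156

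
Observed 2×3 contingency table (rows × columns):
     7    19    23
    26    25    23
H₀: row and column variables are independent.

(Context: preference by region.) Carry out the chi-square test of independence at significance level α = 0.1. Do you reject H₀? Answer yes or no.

Row totals [49, 74], col totals [33, 44, 46], n=123
χ² = (7−13.15)²/13.15 + (19−17.53)²/17.53 + (23−18.33)²/18.33 + (26−19.85)²/19.85 + (25−26.47)²/26.47 + (23−27.67)²/27.67 = 6.9640
df = 2
p-value (upper-tail) = 0.03075
At α=0.1: p < α → reject H₀

reject H₀: yes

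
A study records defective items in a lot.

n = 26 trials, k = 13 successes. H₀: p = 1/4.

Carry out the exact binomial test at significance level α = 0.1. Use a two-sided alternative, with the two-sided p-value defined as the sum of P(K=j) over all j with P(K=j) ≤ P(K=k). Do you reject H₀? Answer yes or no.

Exact binomial: n=26, k=13, p₀=1/4=0.2500
P(X=j) = C(n,j)·p₀^j·(1−p₀)^(n−j); p = Σ P(X=j) over j with P(X=j) ≤ P(X=13)
p-value (two-sided) = 0.00578
At α=0.1: p < α → reject H₀

reject H₀: yes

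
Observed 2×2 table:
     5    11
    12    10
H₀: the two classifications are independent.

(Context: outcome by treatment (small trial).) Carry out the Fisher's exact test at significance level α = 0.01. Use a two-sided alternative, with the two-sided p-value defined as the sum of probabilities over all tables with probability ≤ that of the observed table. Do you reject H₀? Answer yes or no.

reject H₀: no

Margins: r₁=16, r₂=22, c₁=17, c₂=21, n=38
p_obs = C(16,5)·C(22,12)/C(38,17); sum pmf over tables with pmf ≤ p_obs
p-value (two-sided) = 0.19716
At α=0.01: p ≥ α → fail to reject H₀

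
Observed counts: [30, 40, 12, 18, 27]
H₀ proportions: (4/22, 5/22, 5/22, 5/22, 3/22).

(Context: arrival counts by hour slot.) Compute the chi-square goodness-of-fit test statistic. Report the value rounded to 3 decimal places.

test statistic = 25.718

n = 127; E_i = n·p_i = [23.09, 28.86, 28.86, 28.86, 17.32]
χ² = (30−23.09)²/23.09 + (40−28.86)²/28.86 + (12−28.86)²/28.86 + (18−28.86)²/28.86 + (27−17.32)²/17.32 = 25.7181
df = 4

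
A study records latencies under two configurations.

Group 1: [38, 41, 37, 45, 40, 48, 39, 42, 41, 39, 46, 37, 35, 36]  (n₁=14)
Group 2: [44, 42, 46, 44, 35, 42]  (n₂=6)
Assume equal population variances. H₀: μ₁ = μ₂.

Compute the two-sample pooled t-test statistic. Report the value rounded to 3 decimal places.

test statistic = -1.000

x̄₁=40.286, s₁=3.872, n₁=14
x̄₂=42.167, s₂=3.817, n₂=6
s_p² = [13·3.872² + 5·3.817²]/18 = 14.8717
SE = √(s_p²·(1/14+1/6)) = 1.8817
t = (40.286−42.167)/1.8817 = -0.9996
df = 18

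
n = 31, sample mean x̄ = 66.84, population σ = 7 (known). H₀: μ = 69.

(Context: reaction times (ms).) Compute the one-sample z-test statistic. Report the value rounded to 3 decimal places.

test statistic = -1.718

SE = σ/√n = 7/√31 = 1.2572
z = (x̄−μ₀)/SE = (66.84−69)/1.2572 = -1.7181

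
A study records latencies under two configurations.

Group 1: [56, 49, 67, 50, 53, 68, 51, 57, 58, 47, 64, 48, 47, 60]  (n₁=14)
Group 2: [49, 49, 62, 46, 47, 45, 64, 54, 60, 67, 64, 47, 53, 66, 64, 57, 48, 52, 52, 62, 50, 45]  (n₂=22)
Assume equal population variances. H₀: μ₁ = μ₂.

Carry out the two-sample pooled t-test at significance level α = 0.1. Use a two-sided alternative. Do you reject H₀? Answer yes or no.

reject H₀: no

x̄₁=55.357, s₁=7.281, n₁=14
x̄₂=54.682, s₂=7.593, n₂=22
s_p² = [13·7.281² + 21·7.593²]/34 = 55.8820
SE = √(s_p²·(1/14+1/22)) = 2.5557
t = (55.357−54.682)/2.5557 = 0.2642
df = 34
p-value (two-sided) = 0.79319
At α=0.1: p ≥ α → fail to reject H₀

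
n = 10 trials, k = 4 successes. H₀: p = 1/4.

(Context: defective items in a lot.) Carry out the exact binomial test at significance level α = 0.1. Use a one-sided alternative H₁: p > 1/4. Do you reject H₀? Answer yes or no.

Exact binomial: n=10, k=4, p₀=1/4=0.2500
P(X≥4) from Σ C(n,i)·p₀^i·(1−p₀)^(n−i)
p-value (one-sided, H₁ greater) = 0.22412
At α=0.1: p ≥ α → fail to reject H₀

reject H₀: no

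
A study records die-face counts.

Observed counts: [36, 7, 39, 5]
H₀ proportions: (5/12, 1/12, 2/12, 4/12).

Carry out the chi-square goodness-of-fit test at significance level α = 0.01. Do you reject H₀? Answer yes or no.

reject H₀: yes

n = 87; E_i = n·p_i = [36.25, 7.25, 14.50, 29.00]
χ² = (36−36.25)²/36.25 + (7−7.25)²/7.25 + (39−14.50)²/14.50 + (5−29.00)²/29.00 = 61.2690
df = 3
p-value (upper-tail) = 0.00000
At α=0.01: p < α → reject H₀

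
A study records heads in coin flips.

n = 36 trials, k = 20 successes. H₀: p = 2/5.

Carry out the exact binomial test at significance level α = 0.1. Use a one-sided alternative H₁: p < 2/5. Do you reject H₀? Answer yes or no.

Exact binomial: n=36, k=20, p₀=2/5=0.4000
P(X≤20) from Σ C(n,i)·p₀^i·(1−p₀)^(n−i)
p-value (one-sided, H₁ less) = 0.98003
At α=0.1: p ≥ α → fail to reject H₀

reject H₀: no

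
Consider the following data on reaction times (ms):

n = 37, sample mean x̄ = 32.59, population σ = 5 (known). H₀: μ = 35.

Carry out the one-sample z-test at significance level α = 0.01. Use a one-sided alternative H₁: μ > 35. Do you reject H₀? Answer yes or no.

SE = σ/√n = 5/√37 = 0.8220
z = (x̄−μ₀)/SE = (32.59−35)/0.8220 = -2.9319
p-value (one-sided, H₁ greater) = 0.99832
At α=0.01: p ≥ α → fail to reject H₀

reject H₀: no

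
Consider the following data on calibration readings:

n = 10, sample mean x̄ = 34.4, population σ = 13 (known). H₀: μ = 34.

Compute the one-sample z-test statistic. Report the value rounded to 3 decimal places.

test statistic = 0.097

SE = σ/√n = 13/√10 = 4.1110
z = (x̄−μ₀)/SE = (34.4−34)/4.1110 = 0.0973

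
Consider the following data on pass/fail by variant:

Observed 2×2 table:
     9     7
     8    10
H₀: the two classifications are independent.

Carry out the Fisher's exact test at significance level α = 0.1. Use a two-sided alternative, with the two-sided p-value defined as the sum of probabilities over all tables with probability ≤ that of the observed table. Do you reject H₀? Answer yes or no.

reject H₀: no

Margins: r₁=16, r₂=18, c₁=17, c₂=17, n=34
p_obs = C(16,9)·C(18,8)/C(34,17); sum pmf over tables with pmf ≤ p_obs
p-value (two-sided) = 0.73186
At α=0.1: p ≥ α → fail to reject H₀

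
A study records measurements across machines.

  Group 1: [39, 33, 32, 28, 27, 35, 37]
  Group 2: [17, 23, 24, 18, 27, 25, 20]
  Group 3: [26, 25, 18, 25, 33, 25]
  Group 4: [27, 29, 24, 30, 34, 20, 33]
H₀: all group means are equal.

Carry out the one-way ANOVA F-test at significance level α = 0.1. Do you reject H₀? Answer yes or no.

Group means [33.00, 22.00, 25.33, 28.14], grand mean 27.185
SSB = Σnᵢ(x̄ᵢ−x̄)² = 451.884; SSW = ΣΣ(x−x̄ᵢ)² = 462.190
MSB = 451.884/3 = 150.6279; MSW = 462.190/23 = 20.0952
F = MSB/MSW = 7.4957
df = (3, 23)
p-value (upper-tail) = 0.00113
At α=0.1: p < α → reject H₀

reject H₀: yes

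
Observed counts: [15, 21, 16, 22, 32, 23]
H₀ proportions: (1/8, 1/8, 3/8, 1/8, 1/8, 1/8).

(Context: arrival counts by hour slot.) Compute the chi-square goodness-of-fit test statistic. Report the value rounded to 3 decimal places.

test statistic = 43.920

n = 129; E_i = n·p_i = [16.12, 16.12, 48.38, 16.12, 16.12, 16.12]
χ² = (15−16.12)²/16.12 + (21−16.12)²/16.12 + (16−48.38)²/48.38 + (22−16.12)²/16.12 + (32−16.12)²/16.12 + (23−16.12)²/16.12 = 43.9199
df = 5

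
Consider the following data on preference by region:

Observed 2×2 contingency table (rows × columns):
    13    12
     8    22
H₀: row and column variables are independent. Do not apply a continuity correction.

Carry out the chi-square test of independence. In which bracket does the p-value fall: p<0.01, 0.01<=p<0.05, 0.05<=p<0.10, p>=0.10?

p-value bracket: 0.05<=p<0.10

Row totals [25, 30], col totals [21, 34], n=55
χ² = (13−9.55)²/9.55 + (12−15.45)²/15.45 + (8−11.45)²/11.45 + (22−18.55)²/18.55 = 3.7077
df = 1
p-value (upper-tail) = 0.05416
→ bracket: 0.05<=p<0.10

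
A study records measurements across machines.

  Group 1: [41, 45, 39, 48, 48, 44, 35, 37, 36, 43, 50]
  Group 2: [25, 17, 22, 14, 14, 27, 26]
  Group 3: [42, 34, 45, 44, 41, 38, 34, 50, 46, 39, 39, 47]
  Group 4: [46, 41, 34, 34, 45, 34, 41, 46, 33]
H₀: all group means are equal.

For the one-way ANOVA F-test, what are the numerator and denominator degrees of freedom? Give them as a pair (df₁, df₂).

degrees of freedom = [3, 35]

k = 4 groups, N = 39 total
df = (k−1, N−k) = (4−1, 39−4) = (3, 35)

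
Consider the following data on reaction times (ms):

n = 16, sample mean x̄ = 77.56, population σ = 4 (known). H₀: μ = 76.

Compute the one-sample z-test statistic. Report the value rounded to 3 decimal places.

test statistic = 1.560

SE = σ/√n = 4/√16 = 1.0000
z = (x̄−μ₀)/SE = (77.56−76)/1.0000 = 1.5600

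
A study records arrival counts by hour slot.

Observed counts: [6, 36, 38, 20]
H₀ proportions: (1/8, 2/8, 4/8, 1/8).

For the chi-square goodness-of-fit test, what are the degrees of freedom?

degrees of freedom = 3

df = k − 1 = 4 − 1 = 3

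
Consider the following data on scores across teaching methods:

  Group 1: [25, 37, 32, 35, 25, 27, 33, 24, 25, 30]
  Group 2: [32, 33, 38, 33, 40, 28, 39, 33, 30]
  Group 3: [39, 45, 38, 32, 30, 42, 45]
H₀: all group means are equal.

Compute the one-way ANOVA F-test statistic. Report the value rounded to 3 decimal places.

test statistic = 7.721

Group means [29.30, 34.00, 38.71], grand mean 33.462
SSB = Σnᵢ(x̄ᵢ−x̄)² = 368.933; SSW = ΣΣ(x−x̄ᵢ)² = 549.529
MSB = 368.933/2 = 184.4665; MSW = 549.529/23 = 23.8925
F = MSB/MSW = 7.7207
df = (2, 23)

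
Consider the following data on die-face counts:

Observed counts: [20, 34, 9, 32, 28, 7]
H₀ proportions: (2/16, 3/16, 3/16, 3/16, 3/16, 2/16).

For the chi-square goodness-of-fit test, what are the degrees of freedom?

degrees of freedom = 5

df = k − 1 = 6 − 1 = 5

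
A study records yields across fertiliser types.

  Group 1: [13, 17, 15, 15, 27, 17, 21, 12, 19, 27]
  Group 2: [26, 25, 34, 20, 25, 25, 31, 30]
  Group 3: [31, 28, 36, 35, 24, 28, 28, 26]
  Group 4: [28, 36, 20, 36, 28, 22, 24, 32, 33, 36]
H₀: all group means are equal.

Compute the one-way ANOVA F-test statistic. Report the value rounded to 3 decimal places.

test statistic = 10.435

Group means [18.30, 27.00, 29.50, 29.50], grand mean 25.833
SSB = Σnᵢ(x̄ᵢ−x̄)² = 820.400; SSW = ΣΣ(x−x̄ᵢ)² = 838.600
MSB = 820.400/3 = 273.4667; MSW = 838.600/32 = 26.2063
F = MSB/MSW = 10.4352
df = (3, 32)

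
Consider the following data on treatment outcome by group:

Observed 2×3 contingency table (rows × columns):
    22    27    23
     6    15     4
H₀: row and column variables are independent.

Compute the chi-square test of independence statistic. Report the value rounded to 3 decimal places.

test statistic = 4.141

Row totals [72, 25], col totals [28, 42, 27], n=97
χ² = (22−20.78)²/20.78 + (27−31.18)²/31.18 + (23−20.04)²/20.04 + (6−7.22)²/7.22 + (15−10.82)²/10.82 + (4−6.96)²/6.96 = 4.1407
df = 2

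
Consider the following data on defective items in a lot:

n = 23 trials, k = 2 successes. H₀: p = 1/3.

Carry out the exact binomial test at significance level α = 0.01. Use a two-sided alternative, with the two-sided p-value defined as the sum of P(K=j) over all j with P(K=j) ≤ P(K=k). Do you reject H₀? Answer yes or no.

reject H₀: no

Exact binomial: n=23, k=2, p₀=1/3=0.3333
P(X=j) = C(n,j)·p₀^j·(1−p₀)^(n−j); p = Σ P(X=j) over j with P(X=j) ≤ P(X=2)
p-value (two-sided) = 0.01294
At α=0.01: p ≥ α → fail to reject H₀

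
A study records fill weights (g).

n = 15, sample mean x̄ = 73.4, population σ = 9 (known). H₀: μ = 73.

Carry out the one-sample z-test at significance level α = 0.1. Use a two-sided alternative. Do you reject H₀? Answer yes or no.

SE = σ/√n = 9/√15 = 2.3238
z = (x̄−μ₀)/SE = (73.4−73)/2.3238 = 0.1721
p-value (two-sided) = 0.86333
At α=0.1: p ≥ α → fail to reject H₀

reject H₀: no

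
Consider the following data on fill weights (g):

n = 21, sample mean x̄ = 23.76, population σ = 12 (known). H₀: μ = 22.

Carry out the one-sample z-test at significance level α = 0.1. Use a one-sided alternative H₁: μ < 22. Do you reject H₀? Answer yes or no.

SE = σ/√n = 12/√21 = 2.6186
z = (x̄−μ₀)/SE = (23.76−22)/2.6186 = 0.6721
p-value (one-sided, H₁ less) = 0.74924
At α=0.1: p ≥ α → fail to reject H₀

reject H₀: no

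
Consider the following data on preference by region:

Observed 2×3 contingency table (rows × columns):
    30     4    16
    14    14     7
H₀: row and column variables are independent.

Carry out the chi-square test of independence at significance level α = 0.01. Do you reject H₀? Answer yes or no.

Row totals [50, 35], col totals [44, 18, 23], n=85
χ² = (30−25.88)²/25.88 + (4−10.59)²/10.59 + (16−13.53)²/13.53 + (14−18.12)²/18.12 + (14−7.41)²/7.41 + (7−9.47)²/9.47 = 12.6421
df = 2
p-value (upper-tail) = 0.00180
At α=0.01: p < α → reject H₀

reject H₀: yes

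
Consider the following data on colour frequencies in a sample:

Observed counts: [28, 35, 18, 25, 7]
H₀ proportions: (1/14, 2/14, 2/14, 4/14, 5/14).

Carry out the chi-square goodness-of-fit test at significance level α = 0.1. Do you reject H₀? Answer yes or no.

n = 113; E_i = n·p_i = [8.07, 16.14, 16.14, 32.29, 40.36]
χ² = (28−8.07)²/8.07 + (35−16.14)²/16.14 + (18−16.14)²/16.14 + (25−32.29)²/32.29 + (7−40.36)²/40.36 = 100.6611
df = 4
p-value (upper-tail) = 0.00000
At α=0.1: p < α → reject H₀

reject H₀: yes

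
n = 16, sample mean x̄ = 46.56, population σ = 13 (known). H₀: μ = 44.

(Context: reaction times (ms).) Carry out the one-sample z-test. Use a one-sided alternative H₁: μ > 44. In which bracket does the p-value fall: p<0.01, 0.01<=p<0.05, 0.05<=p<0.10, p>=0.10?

SE = σ/√n = 13/√16 = 3.2500
z = (x̄−μ₀)/SE = (46.56−44)/3.2500 = 0.7877
p-value (one-sided, H₁ greater) = 0.21544
→ bracket: p>=0.10

p-value bracket: p>=0.10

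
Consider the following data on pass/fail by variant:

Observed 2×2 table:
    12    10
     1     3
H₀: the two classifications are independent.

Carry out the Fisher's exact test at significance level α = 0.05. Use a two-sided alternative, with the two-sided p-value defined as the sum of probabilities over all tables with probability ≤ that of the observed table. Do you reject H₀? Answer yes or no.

reject H₀: no

Margins: r₁=22, r₂=4, c₁=13, c₂=13, n=26
p_obs = C(22,12)·C(4,1)/C(26,13); sum pmf over tables with pmf ≤ p_obs
p-value (two-sided) = 0.59304
At α=0.05: p ≥ α → fail to reject H₀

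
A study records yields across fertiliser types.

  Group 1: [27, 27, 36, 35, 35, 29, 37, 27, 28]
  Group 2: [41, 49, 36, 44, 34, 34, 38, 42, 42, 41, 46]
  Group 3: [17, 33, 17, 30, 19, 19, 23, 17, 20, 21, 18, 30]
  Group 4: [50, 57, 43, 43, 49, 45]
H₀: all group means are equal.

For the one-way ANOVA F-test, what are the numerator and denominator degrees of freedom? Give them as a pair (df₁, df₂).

degrees of freedom = [3, 34]

k = 4 groups, N = 38 total
df = (k−1, N−k) = (4−1, 38−4) = (3, 34)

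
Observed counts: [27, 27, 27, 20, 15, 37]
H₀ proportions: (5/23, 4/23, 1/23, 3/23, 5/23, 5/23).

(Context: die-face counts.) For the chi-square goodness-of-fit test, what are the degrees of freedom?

df = k − 1 = 6 − 1 = 5

degrees of freedom = 5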